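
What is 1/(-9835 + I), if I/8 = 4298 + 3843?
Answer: 1/55293 ≈ 1.8085e-5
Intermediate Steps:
I = 65128 (I = 8*(4298 + 3843) = 8*8141 = 65128)
1/(-9835 + I) = 1/(-9835 + 65128) = 1/55293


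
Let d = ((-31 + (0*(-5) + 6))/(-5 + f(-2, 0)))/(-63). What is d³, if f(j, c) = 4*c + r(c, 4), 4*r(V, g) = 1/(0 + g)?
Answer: -64000000/123282922833 ≈ -0.00051913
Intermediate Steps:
r(V, g) = 1/(4*g) (r(V, g) = 1/(4*(0 + g)) = 1/(4*g))
f(j, c) = 1/16 + 4*c (f(j, c) = 4*c + (¼)/4 = 4*c + (¼)*(¼) = 4*c + 1/16 = 1/16 + 4*c)
d = -400/4977 (d = ((-31 + (0*(-5) + 6))/(-5 + (1/16 + 4*0)))/(-63) = ((-31 + (0 + 6))/(-5 + (1/16 + 0)))*(-1/63) = ((-31 + 6)/(-5 + 1/16))*(-1/63) = -25/(-79/16)*(-1/63) = -25*(-16/79)*(-1/63) = (400/79)*(-1/63) = -400/4977 ≈ -0.080370)
d³ = (-400/4977)³ = -64000000/123282922833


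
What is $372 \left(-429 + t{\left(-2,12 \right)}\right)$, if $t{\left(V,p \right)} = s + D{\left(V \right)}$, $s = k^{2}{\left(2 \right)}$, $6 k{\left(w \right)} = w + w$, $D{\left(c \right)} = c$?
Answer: $- \frac{480500}{3} \approx -1.6017 \cdot 10^{5}$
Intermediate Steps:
$k{\left(w \right)} = \frac{w}{3}$ ($k{\left(w \right)} = \frac{w + w}{6} = \frac{2 w}{6} = \frac{w}{3}$)
$s = \frac{4}{9}$ ($s = \left(\frac{1}{3} \cdot 2\right)^{2} = \left(\frac{2}{3}\right)^{2} = \frac{4}{9} \approx 0.44444$)
$t{\left(V,p \right)} = \frac{4}{9} + V$
$372 \left(-429 + t{\left(-2,12 \right)}\right) = 372 \left(-429 + \left(\frac{4}{9} - 2\right)\right) = 372 \left(-429 - \frac{14}{9}\right) = 372 \left(- \frac{3875}{9}\right) = - \frac{480500}{3}$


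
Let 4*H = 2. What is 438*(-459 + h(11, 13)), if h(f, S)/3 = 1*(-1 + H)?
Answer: -201699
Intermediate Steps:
H = ½ (H = (¼)*2 = ½ ≈ 0.50000)
h(f, S) = -3/2 (h(f, S) = 3*(1*(-1 + ½)) = 3*(1*(-½)) = 3*(-½) = -3/2)
438*(-459 + h(11, 13)) = 438*(-459 - 3/2) = 438*(-921/2) = -201699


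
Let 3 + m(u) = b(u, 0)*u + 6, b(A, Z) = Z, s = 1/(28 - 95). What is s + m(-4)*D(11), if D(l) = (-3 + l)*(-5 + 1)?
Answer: -6433/67 ≈ -96.015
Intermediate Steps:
s = -1/67 (s = 1/(-67) = -1/67 ≈ -0.014925)
m(u) = 3 (m(u) = -3 + (0*u + 6) = -3 + (0 + 6) = -3 + 6 = 3)
D(l) = 12 - 4*l (D(l) = (-3 + l)*(-4) = 12 - 4*l)
s + m(-4)*D(11) = -1/67 + 3*(12 - 4*11) = -1/67 + 3*(12 - 44) = -1/67 + 3*(-32) = -1/67 - 96 = -6433/67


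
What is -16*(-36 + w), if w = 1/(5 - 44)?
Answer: 22480/39 ≈ 576.41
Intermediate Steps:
w = -1/39 (w = 1/(-39) = -1/39 ≈ -0.025641)
-16*(-36 + w) = -16*(-36 - 1/39) = -16*(-1405/39) = 22480/39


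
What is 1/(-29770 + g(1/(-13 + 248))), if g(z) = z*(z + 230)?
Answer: -55225/1643994199 ≈ -3.3592e-5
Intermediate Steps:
g(z) = z*(230 + z)
1/(-29770 + g(1/(-13 + 248))) = 1/(-29770 + (230 + 1/(-13 + 248))/(-13 + 248)) = 1/(-29770 + (230 + 1/235)/235) = 1/(-29770 + (1/235)*(54051/235)) = 1/(-29770 + 54051/55225) = 1/(-1643994199/55225) = -55225/1643994199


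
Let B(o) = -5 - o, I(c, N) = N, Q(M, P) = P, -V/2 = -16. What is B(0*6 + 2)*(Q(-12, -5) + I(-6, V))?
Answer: -189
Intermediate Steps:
V = 32 (V = -2*(-16) = 32)
B(0*6 + 2)*(Q(-12, -5) + I(-6, V)) = (-5 - (0*6 + 2))*(-5 + 32) = (-5 - (0 + 2))*27 = (-5 - 1*2)*27 = (-5 - 2)*27 = -7*27 = -189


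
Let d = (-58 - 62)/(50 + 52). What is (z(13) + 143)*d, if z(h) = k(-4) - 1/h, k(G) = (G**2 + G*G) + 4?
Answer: -46520/221 ≈ -210.50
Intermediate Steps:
d = -20/17 (d = -120/102 = -120*1/102 = -20/17 ≈ -1.1765)
k(G) = 4 + 2*G**2 (k(G) = (G**2 + G**2) + 4 = 2*G**2 + 4 = 4 + 2*G**2)
z(h) = 36 - 1/h (z(h) = (4 + 2*(-4)**2) - 1/h = (4 + 2*16) - 1/h = (4 + 32) - 1/h = 36 - 1/h)
(z(13) + 143)*d = ((36 - 1/13) + 143)*(-20/17) = (467/13 + 143)*(-20/17) = (2326/13)*(-20/17) = -46520/221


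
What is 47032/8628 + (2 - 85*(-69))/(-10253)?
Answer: 107899655/22115721 ≈ 4.8789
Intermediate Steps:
47032/8628 + (2 - 85*(-69))/(-10253) = 47032*(1/8628) + (2 + 5865)*(-1/10253) = 11758/2157 + 5867*(-1/10253) = 11758/2157 - 5867/10253 = 107899655/22115721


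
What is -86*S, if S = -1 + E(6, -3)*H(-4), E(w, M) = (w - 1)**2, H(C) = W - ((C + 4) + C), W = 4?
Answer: -17114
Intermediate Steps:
H(C) = -2*C (H(C) = 4 - ((C + 4) + C) = 4 - ((4 + C) + C) = 4 - (4 + 2*C) = 4 + (-4 - 2*C) = -2*C)
E(w, M) = (-1 + w)**2
S = 199 (S = -1 + (-1 + 6)**2*(-2*(-4)) = -1 + 5**2*8 = -1 + 25*8 = -1 + 200 = 199)
-86*S = -86*199 = -17114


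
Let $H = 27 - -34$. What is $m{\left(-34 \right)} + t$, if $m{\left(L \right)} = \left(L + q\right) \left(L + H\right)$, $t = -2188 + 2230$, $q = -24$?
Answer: $-1524$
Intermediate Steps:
$H = 61$ ($H = 27 + 34 = 61$)
$t = 42$
$m{\left(L \right)} = \left(-24 + L\right) \left(61 + L\right)$ ($m{\left(L \right)} = \left(L - 24\right) \left(L + 61\right) = \left(-24 + L\right) \left(61 + L\right)$)
$m{\left(-34 \right)} + t = \left(-1464 + \left(-34\right)^{2} + 37 \left(-34\right)\right) + 42 = \left(-1464 + 1156 - 1258\right) + 42 = -1566 + 42 = -1524$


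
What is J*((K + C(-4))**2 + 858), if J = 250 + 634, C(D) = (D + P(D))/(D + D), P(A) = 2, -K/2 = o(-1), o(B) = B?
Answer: 3051789/4 ≈ 7.6295e+5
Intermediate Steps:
K = 2 (K = -2*(-1) = 2)
C(D) = (2 + D)/(2*D) (C(D) = (D + 2)/(D + D) = (2 + D)/((2*D)) = (2 + D)*(1/(2*D)) = (2 + D)/(2*D))
J = 884
J*((K + C(-4))**2 + 858) = 884*((2 + (1/2)*(2 - 4)/(-4))**2 + 858) = 884*((2 + (1/2)*(-1/4)*(-2))**2 + 858) = 884*((2 + 1/4)**2 + 858) = 884*((9/4)**2 + 858) = 884*(81/16 + 858) = 884*(13809/16) = 3051789/4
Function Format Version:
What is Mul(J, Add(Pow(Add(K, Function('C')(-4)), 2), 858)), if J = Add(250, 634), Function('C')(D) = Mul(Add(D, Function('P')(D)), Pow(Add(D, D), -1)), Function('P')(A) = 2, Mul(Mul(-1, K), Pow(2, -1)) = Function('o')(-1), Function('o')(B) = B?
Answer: Rational(3051789, 4) ≈ 7.6295e+5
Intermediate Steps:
K = 2 (K = Mul(-2, -1) = 2)
Function('C')(D) = Mul(Rational(1, 2), Pow(D, -1), Add(2, D)) (Function('C')(D) = Mul(Add(D, 2), Pow(Add(D, D), -1)) = Mul(Add(2, D), Pow(Mul(2, D), -1)) = Mul(Add(2, D), Mul(Rational(1, 2), Pow(D, -1))) = Mul(Rational(1, 2), Pow(D, -1), Add(2, D)))
J = 884
Mul(J, Add(Pow(Add(K, Function('C')(-4)), 2), 858)) = Mul(884, Add(Pow(Add(2, Mul(Rational(1, 2), Pow(-4, -1), Add(2, -4))), 2), 858)) = Mul(884, Add(Pow(Add(2, Mul(Rational(1, 2), Rational(-1, 4), -2)), 2), 858)) = Mul(884, Add(Pow(Add(2, Rational(1, 4)), 2), 858)) = Mul(884, Add(Pow(Rational(9, 4), 2), 858)) = Mul(884, Add(Rational(81, 16), 858)) = Mul(884, Rational(13809, 16)) = Rational(3051789, 4)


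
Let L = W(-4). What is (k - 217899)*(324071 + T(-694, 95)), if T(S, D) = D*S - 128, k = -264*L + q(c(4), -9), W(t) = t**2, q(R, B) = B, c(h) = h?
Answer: -57312943716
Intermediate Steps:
L = 16 (L = (-4)**2 = 16)
k = -4233 (k = -264*16 - 9 = -4224 - 9 = -4233)
T(S, D) = -128 + D*S
(k - 217899)*(324071 + T(-694, 95)) = (-4233 - 217899)*(324071 + (-128 + 95*(-694))) = -222132*(324071 + (-128 - 65930)) = -222132*(324071 - 66058) = -222132*258013 = -57312943716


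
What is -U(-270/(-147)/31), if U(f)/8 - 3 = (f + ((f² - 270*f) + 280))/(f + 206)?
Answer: -4071306836/118863269 ≈ -34.252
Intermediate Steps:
U(f) = 24 + 8*(280 + f² - 269*f)/(206 + f) (U(f) = 24 + 8*((f + ((f² - 270*f) + 280))/(f + 206)) = 24 + 8*((f + (280 + f² - 270*f))/(206 + f)) = 24 + 8*((280 + f² - 269*f)/(206 + f)) = 24 + 8*(280 + f² - 269*f)/(206 + f))
-U(-270/(-147)/31) = -8*(898 + (-270/(-147)/31)² - 266*(-270/(-147))/31)/(206 - 270/(-147)/31) = -8*(898 + (-270*(-1/147)*(1/31))² - 266*(-270*(-1/147))/31)/(206 - 270*(-1/147)*(1/31)) = -8*(898 + ((90/49)*(1/31))² - 3420/(7*31))/(206 + (90/49)*(1/31)) = -8*(898 + (90/1519)² - 266*90/1519)/(206 + 90/1519) = -8*(898 + 8100/2307361 - 3420/217)/313004/1519 = -8*1519*2035653418/(313004*2307361) = -1*4071306836/118863269 = -4071306836/118863269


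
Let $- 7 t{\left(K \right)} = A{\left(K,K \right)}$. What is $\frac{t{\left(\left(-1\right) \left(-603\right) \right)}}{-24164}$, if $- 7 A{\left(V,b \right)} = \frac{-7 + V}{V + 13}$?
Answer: $- \frac{149}{182341544} \approx -8.1715 \cdot 10^{-7}$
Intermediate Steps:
$A{\left(V,b \right)} = - \frac{-7 + V}{7 \left(13 + V\right)}$ ($A{\left(V,b \right)} = - \frac{\left(-7 + V\right) \frac{1}{V + 13}}{7} = - \frac{\left(-7 + V\right) \frac{1}{13 + V}}{7} = - \frac{\frac{1}{13 + V} \left(-7 + V\right)}{7} = - \frac{-7 + V}{7 \left(13 + V\right)}$)
$t{\left(K \right)} = - \frac{7 - K}{49 \left(13 + K\right)}$ ($t{\left(K \right)} = - \frac{\frac{1}{7} \frac{1}{13 + K} \left(7 - K\right)}{7} = - \frac{7 - K}{49 \left(13 + K\right)}$)
$\frac{t{\left(\left(-1\right) \left(-603\right) \right)}}{-24164} = \frac{\frac{1}{49} \frac{1}{13 - -603} \left(-7 - -603\right)}{-24164} = \frac{-7 + 603}{49 \left(13 + 603\right)} \left(- \frac{1}{24164}\right) = \frac{1}{49} \cdot \frac{1}{616} \cdot 596 \left(- \frac{1}{24164}\right) = \frac{149}{7546} \left(- \frac{1}{24164}\right) = - \frac{149}{182341544}$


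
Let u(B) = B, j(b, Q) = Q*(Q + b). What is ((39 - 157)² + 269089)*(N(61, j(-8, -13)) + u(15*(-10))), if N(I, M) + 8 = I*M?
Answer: 4668299435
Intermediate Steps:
N(I, M) = -8 + I*M
((39 - 157)² + 269089)*(N(61, j(-8, -13)) + u(15*(-10))) = ((39 - 157)² + 269089)*((-8 + 61*(-13*(-13 - 8))) + 15*(-10)) = ((-118)² + 269089)*((-8 + 61*(-13*(-21))) - 150) = (13924 + 269089)*((-8 + 61*273) - 150) = 283013*((-8 + 16653) - 150) = 283013*(16645 - 150) = 283013*16495 = 4668299435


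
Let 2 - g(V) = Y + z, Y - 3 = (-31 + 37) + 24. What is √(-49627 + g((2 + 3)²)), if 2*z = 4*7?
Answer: 2*I*√12418 ≈ 222.87*I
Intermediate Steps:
z = 14 (z = (4*7)/2 = (½)*28 = 14)
Y = 33 (Y = 3 + ((-31 + 37) + 24) = 3 + (6 + 24) = 3 + 30 = 33)
g(V) = -45 (g(V) = 2 - (33 + 14) = 2 - 1*47 = 2 - 47 = -45)
√(-49627 + g((2 + 3)²)) = √(-49627 - 45) = √(-49672) = 2*I*√12418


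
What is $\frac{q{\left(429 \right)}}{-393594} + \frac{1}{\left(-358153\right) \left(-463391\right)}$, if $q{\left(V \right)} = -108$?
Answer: $\frac{2987367848413}{10887129954711977} \approx 0.00027439$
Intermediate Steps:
$\frac{q{\left(429 \right)}}{-393594} + \frac{1}{\left(-358153\right) \left(-463391\right)} = - \frac{108}{-393594} + \frac{1}{\left(-358153\right) \left(-463391\right)} = \left(-108\right) \left(- \frac{1}{393594}\right) - - \frac{1}{165964876823} = \frac{18}{65599} + \frac{1}{165964876823} = \frac{2987367848413}{10887129954711977}$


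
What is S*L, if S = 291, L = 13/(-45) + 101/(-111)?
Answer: -193612/555 ≈ -348.85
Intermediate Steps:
L = -1996/1665 (L = 13*(-1/45) + 101*(-1/111) = -13/45 - 101/111 = -1996/1665 ≈ -1.1988)
S*L = 291*(-1996/1665) = -193612/555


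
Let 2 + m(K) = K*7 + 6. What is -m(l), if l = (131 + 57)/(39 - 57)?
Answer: 622/9 ≈ 69.111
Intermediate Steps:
l = -94/9 (l = 188/(-18) = 188*(-1/18) = -94/9 ≈ -10.444)
m(K) = 4 + 7*K (m(K) = -2 + (K*7 + 6) = -2 + (7*K + 6) = -2 + (6 + 7*K) = 4 + 7*K)
-m(l) = -(4 + 7*(-94/9)) = -(4 - 658/9) = -1*(-622/9) = 622/9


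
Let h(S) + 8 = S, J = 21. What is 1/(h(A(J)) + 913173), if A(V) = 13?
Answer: 1/913178 ≈ 1.0951e-6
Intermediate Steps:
h(S) = -8 + S
1/(h(A(J)) + 913173) = 1/((-8 + 13) + 913173) = 1/(5 + 913173) = 1/913178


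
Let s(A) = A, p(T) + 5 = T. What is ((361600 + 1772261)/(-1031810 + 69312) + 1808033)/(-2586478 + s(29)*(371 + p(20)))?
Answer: -1740226012573/2478705699432 ≈ -0.70207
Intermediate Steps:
p(T) = -5 + T
((361600 + 1772261)/(-1031810 + 69312) + 1808033)/(-2586478 + s(29)*(371 + p(20))) = ((361600 + 1772261)/(-1031810 + 69312) + 1808033)/(-2586478 + 29*(371 + (-5 + 20))) = (2133861/(-962498) + 1808033)/(-2586478 + 29*(371 + 15)) = (2133861*(-1/962498) + 1808033)/(-2586478 + 29*386) = (-2133861/962498 + 1808033)/(-2586478 + 11194) = (1740226012573/962498)/(-2575284) = (1740226012573/962498)*(-1/2575284) = -1740226012573/2478705699432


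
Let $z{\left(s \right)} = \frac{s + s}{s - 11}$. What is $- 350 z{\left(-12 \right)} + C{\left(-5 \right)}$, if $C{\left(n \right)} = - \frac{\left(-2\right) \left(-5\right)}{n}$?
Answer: $- \frac{8354}{23} \approx -363.22$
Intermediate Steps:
$z{\left(s \right)} = \frac{2 s}{-11 + s}$
$C{\left(n \right)} = - \frac{10}{n}$
$- 350 z{\left(-12 \right)} + C{\left(-5 \right)} = - 350 \cdot 2 \left(-12\right) \frac{1}{-11 - 12} - \frac{10}{-5} = - 350 \cdot 2 \left(-12\right) \frac{1}{-23} - -2 = - 350 \cdot 2 \left(-12\right) \left(- \frac{1}{23}\right) + 2 = \left(-350\right) \frac{24}{23} + 2 = - \frac{8400}{23} + 2 = - \frac{8354}{23}$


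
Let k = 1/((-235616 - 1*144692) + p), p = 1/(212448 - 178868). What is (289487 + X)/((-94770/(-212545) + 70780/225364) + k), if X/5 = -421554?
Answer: -55613864041520618093531253/23243744802457391071 ≈ -2.3926e+6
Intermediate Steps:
X = -2107770 (X = 5*(-421554) = -2107770)
p = 1/33580 ≈ 2.9780e-5
k = -33580/12770742639 (k = 1/((-235616 - 1*144692) + 1/33580) = 1/((-235616 - 144692) + 1/33580) = 1/(-380308 + 1/33580) = 1/(-12770742639/33580) = -33580/12770742639 ≈ -2.6294e-6)
(289487 + X)/((-94770/(-212545) + 70780/225364) + k) = (289487 - 2107770)/((-94770/(-212545) + 70780/225364) - 33580/12770742639) = -1818283/((-94770*(-1/212545) + 70780*(1/225364)) - 33580/12770742639) = -1818283/((18954/42509 + 17695/56341) - 33580/12770742639) = -1818283/(1820084069/2394999569 - 33580/12770742639) = -1818283/23243744802457391071/30585923116214922591 = -1818283*30585923116214922591/23243744802457391071 = -55613864041520618093531253/23243744802457391071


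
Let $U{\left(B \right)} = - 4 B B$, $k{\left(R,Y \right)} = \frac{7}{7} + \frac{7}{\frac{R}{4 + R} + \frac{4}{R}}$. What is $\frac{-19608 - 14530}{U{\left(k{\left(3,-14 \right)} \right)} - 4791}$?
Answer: $\frac{46734922}{6694303} \approx 6.9813$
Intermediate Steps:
$k{\left(R,Y \right)} = 1 + \frac{7}{\frac{4}{R} + \frac{R}{4 + R}}$ ($k{\left(R,Y \right)} = 7 \cdot \frac{1}{7} + \frac{7}{\frac{4}{R} + \frac{R}{4 + R}} = 1 + \frac{7}{\frac{4}{R} + \frac{R}{4 + R}}$)
$U{\left(B \right)} = - 4 B^{2}$
$\frac{-19608 - 14530}{U{\left(k{\left(3,-14 \right)} \right)} - 4791} = \frac{-19608 - 14530}{- 4 \left(\frac{8 \left(2 + 3^{2} + 4 \cdot 3\right)}{16 + 3^{2} + 4 \cdot 3}\right)^{2} - 4791} = - \frac{34138}{- 4 \left(\frac{8 \left(2 + 9 + 12\right)}{16 + 9 + 12}\right)^{2} - 4791} = - \frac{34138}{- 4 \left(8 \cdot \frac{1}{37} \cdot 23\right)^{2} - 4791} = - \frac{34138}{- 4 \left(\frac{184}{37}\right)^{2} - 4791} = - \frac{34138}{\left(-4\right) \frac{33856}{1369} - 4791} = - \frac{34138}{- \frac{135424}{1369} - 4791} = - \frac{34138}{- \frac{6694303}{1369}} = \left(-34138\right) \left(- \frac{1369}{6694303}\right) = \frac{46734922}{6694303}$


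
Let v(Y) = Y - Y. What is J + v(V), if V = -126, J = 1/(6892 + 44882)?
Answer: 1/51774 ≈ 1.9315e-5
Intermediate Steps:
J = 1/51774 ≈ 1.9315e-5
v(Y) = 0
J + v(V) = 1/51774 + 0 = 1/51774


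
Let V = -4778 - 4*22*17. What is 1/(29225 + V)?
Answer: 1/22951 ≈ 4.3571e-5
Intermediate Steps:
V = -6274 (V = -4778 - 88*17 = -4778 - 1*1496 = -4778 - 1496 = -6274)
1/(29225 + V) = 1/(29225 - 6274) = 1/22951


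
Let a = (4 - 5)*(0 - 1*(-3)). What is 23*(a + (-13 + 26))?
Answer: 230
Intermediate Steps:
a = -3 (a = -(0 + 3) = -1*3 = -3)
23*(a + (-13 + 26)) = 23*(-3 + (-13 + 26)) = 23*(-3 + 13) = 23*10 = 230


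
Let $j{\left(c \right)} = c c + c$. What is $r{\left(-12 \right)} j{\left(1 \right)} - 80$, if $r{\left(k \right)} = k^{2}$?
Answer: $208$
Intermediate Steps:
$j{\left(c \right)} = c + c^{2}$ ($j{\left(c \right)} = c^{2} + c = c + c^{2}$)
$r{\left(-12 \right)} j{\left(1 \right)} - 80 = \left(-12\right)^{2} \cdot 1 \left(1 + 1\right) - 80 = 144 \cdot 1 \cdot 2 - 80 = 144 \cdot 2 - 80 = 288 - 80 = 208$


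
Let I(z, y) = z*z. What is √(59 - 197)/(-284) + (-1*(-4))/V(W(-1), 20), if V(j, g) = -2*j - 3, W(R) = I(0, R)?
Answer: -4/3 - I*√138/284 ≈ -1.3333 - 0.041364*I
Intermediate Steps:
I(z, y) = z²
W(R) = 0 (W(R) = 0² = 0)
V(j, g) = -3 - 2*j
√(59 - 197)/(-284) + (-1*(-4))/V(W(-1), 20) = √(59 - 197)/(-284) + (-1*(-4))/(-3 - 2*0) = √(-138)*(-1/284) + 4/(-3 + 0) = (I*√138)*(-1/284) + 4/(-3) = -I*√138/284 + 4*(-⅓) = -I*√138/284 - 4/3 = -4/3 - I*√138/284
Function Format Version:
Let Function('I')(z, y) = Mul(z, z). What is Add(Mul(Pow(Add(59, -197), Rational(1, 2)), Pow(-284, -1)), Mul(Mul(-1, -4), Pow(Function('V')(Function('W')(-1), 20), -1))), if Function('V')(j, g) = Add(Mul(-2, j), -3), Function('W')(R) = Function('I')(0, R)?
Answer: Add(Rational(-4, 3), Mul(Rational(-1, 284), I, Pow(138, Rational(1, 2)))) ≈ Add(-1.3333, Mul(-0.041364, I))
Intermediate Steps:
Function('I')(z, y) = Pow(z, 2)
Function('W')(R) = 0 (Function('W')(R) = Pow(0, 2) = 0)
Function('V')(j, g) = Add(-3, Mul(-2, j))
Add(Mul(Pow(Add(59, -197), Rational(1, 2)), Pow(-284, -1)), Mul(Mul(-1, -4), Pow(Function('V')(Function('W')(-1), 20), -1))) = Add(Mul(Pow(Add(59, -197), Rational(1, 2)), Pow(-284, -1)), Mul(Mul(-1, -4), Pow(Add(-3, Mul(-2, 0)), -1))) = Add(Mul(Pow(-138, Rational(1, 2)), Rational(-1, 284)), Mul(4, Pow(Add(-3, 0), -1))) = Add(Mul(Mul(I, Pow(138, Rational(1, 2))), Rational(-1, 284)), Mul(4, Pow(-3, -1))) = Add(Mul(Rational(-1, 284), I, Pow(138, Rational(1, 2))), Mul(4, Rational(-1, 3))) = Add(Mul(Rational(-1, 284), I, Pow(138, Rational(1, 2))), Rational(-4, 3)) = Add(Rational(-4, 3), Mul(Rational(-1, 284), I, Pow(138, Rational(1, 2))))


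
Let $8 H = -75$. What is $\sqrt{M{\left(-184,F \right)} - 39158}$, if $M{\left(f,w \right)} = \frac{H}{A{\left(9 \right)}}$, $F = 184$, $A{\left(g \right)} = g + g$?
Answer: $\frac{i \sqrt{5638827}}{12} \approx 197.89 i$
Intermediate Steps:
$H = - \frac{75}{8}$ ($H = \frac{1}{8} \left(-75\right) = - \frac{75}{8} \approx -9.375$)
$A{\left(g \right)} = 2 g$
$M{\left(f,w \right)} = - \frac{25}{48}$ ($M{\left(f,w \right)} = - \frac{75}{8 \cdot 2 \cdot 9} = - \frac{75}{8 \cdot 18} = \left(- \frac{75}{8}\right) \frac{1}{18} = - \frac{25}{48}$)
$\sqrt{M{\left(-184,F \right)} - 39158} = \sqrt{- \frac{25}{48} - 39158} = \sqrt{- \frac{1879609}{48}} = \frac{i \sqrt{5638827}}{12}$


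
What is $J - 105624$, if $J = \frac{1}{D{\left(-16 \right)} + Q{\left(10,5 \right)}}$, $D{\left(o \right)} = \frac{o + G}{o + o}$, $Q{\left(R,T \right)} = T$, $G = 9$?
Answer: $- \frac{17639176}{167} \approx -1.0562 \cdot 10^{5}$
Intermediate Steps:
$D{\left(o \right)} = \frac{9 + o}{2 o}$ ($D{\left(o \right)} = \frac{o + 9}{o + o} = \frac{9 + o}{2 o}$)
$J = \frac{32}{167}$ ($J = \frac{1}{\frac{9 - 16}{2 \left(-16\right)} + 5} = \frac{1}{\frac{1}{2} \left(- \frac{1}{16}\right) \left(-7\right) + 5} = \frac{1}{\frac{7}{32} + 5} = \frac{1}{\frac{167}{32}} = \frac{32}{167} \approx 0.19162$)
$J - 105624 = \frac{32}{167} - 105624 = - \frac{17639176}{167}$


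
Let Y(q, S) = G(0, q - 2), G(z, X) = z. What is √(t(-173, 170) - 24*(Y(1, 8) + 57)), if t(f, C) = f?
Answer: I*√1541 ≈ 39.256*I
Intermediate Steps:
Y(q, S) = 0
√(t(-173, 170) - 24*(Y(1, 8) + 57)) = √(-173 - 24*(0 + 57)) = √(-173 - 24*57) = √(-173 - 1368) = √(-1541) = I*√1541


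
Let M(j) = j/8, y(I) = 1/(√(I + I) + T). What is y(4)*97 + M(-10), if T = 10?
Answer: 855/92 - 97*√2/46 ≈ 6.3113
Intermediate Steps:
y(I) = 1/(10 + √2*√I) (y(I) = 1/(√(I + I) + 10) = 1/(√(2*I) + 10) = 1/(√2*√I + 10) = 1/(10 + √2*√I))
M(j) = j/8 (M(j) = j*(⅛) = j/8)
y(4)*97 + M(-10) = 97/(10 + √2*√4) + (⅛)*(-10) = 97/(10 + √2*2) - 5/4 = 97/(10 + 2*√2) - 5/4 = -5/4 + 97/(10 + 2*√2)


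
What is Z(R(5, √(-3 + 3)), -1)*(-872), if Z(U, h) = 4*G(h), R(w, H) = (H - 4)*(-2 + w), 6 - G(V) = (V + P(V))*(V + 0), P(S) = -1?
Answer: -13952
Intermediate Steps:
G(V) = 6 - V*(-1 + V) (G(V) = 6 - (V - 1)*(V + 0) = 6 - (-1 + V)*V = 6 - V*(-1 + V))
R(w, H) = (-4 + H)*(-2 + w)
Z(U, h) = 24 - 4*h² + 4*h (Z(U, h) = 4*(6 + h - h²) = 24 - 4*h² + 4*h)
Z(R(5, √(-3 + 3)), -1)*(-872) = (24 - 4*(-1)² + 4*(-1))*(-872) = (24 - 4*1 - 4)*(-872) = (24 - 4 - 4)*(-872) = 16*(-872) = -13952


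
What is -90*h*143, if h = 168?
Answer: -2162160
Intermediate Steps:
-90*h*143 = -90*168*143 = -15120*143 = -2162160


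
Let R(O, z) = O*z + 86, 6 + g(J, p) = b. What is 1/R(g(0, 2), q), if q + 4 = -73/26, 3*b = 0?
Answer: 13/1649 ≈ 0.0078836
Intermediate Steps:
b = 0 (b = (1/3)*0 = 0)
g(J, p) = -6 (g(J, p) = -6 + 0 = -6)
q = -177/26 (q = -4 - 73/26 = -177/26 ≈ -6.8077)
R(O, z) = 86 + O*z
1/R(g(0, 2), q) = 1/(86 - 6*(-177/26)) = 1/(86 + 531/13) = 1/(1649/13) = 13/1649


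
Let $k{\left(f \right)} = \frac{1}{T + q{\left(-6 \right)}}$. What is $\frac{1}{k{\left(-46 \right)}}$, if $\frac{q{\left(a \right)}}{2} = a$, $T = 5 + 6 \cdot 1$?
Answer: $-1$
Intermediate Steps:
$T = 11$ ($T = 5 + 6 = 11$)
$q{\left(a \right)} = 2 a$
$k{\left(f \right)} = -1$ ($k{\left(f \right)} = \frac{1}{11 + 2 \left(-6\right)} = \frac{1}{11 - 12} = \frac{1}{-1} = -1$)
$\frac{1}{k{\left(-46 \right)}} = \frac{1}{-1} = -1$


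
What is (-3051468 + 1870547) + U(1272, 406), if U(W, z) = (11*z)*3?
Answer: -1167523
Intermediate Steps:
U(W, z) = 33*z
(-3051468 + 1870547) + U(1272, 406) = (-3051468 + 1870547) + 33*406 = -1180921 + 13398 = -1167523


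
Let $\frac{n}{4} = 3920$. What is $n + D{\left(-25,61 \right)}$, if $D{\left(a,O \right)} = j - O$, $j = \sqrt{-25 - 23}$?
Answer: $15619 + 4 i \sqrt{3} \approx 15619.0 + 6.9282 i$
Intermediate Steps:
$n = 15680$ ($n = 4 \cdot 3920 = 15680$)
$j = 4 i \sqrt{3}$ ($j = \sqrt{-48} = 4 i \sqrt{3} \approx 6.9282 i$)
$D{\left(a,O \right)} = - O + 4 i \sqrt{3}$ ($D{\left(a,O \right)} = 4 i \sqrt{3} - O = - O + 4 i \sqrt{3}$)
$n + D{\left(-25,61 \right)} = 15680 + \left(\left(-1\right) 61 + 4 i \sqrt{3}\right) = 15680 - \left(61 - 4 i \sqrt{3}\right) = 15619 + 4 i \sqrt{3}$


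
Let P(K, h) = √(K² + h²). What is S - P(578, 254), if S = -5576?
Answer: -5576 - 10*√3986 ≈ -6207.3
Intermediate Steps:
S - P(578, 254) = -5576 - √(578² + 254²) = -5576 - √(334084 + 64516) = -5576 - √398600 = -5576 - 10*√3986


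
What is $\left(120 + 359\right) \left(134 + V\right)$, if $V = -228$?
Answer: $-45026$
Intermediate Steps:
$\left(120 + 359\right) \left(134 + V\right) = \left(120 + 359\right) \left(134 - 228\right) = 479 \left(-94\right) = -45026$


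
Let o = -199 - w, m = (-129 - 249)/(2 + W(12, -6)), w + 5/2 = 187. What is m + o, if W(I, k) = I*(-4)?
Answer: -17263/46 ≈ -375.28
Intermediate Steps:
w = 369/2 (w = -5/2 + 187 = 369/2 ≈ 184.50)
W(I, k) = -4*I
m = 189/23 (m = (-129 - 249)/(2 - 4*12) = -378/(2 - 48) = -378/(-46) = -378*(-1/46) = 189/23 ≈ 8.2174)
o = -767/2 (o = -199 - 1*369/2 = -199 - 369/2 = -767/2 ≈ -383.50)
m + o = 189/23 - 767/2 = -17263/46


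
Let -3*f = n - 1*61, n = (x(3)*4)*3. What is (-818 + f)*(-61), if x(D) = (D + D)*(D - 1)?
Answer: 154757/3 ≈ 51586.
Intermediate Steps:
x(D) = 2*D*(-1 + D) (x(D) = (2*D)*(-1 + D) = 2*D*(-1 + D))
n = 144 (n = ((2*3*(-1 + 3))*4)*3 = ((2*3*2)*4)*3 = (12*4)*3 = 48*3 = 144)
f = -83/3 (f = -(144 - 1*61)/3 = -(144 - 61)/3 = -⅓*83 = -83/3 ≈ -27.667)
(-818 + f)*(-61) = (-818 - 83/3)*(-61) = -2537/3*(-61) = 154757/3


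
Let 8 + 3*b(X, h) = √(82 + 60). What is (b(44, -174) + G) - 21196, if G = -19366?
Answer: -121694/3 + √142/3 ≈ -40561.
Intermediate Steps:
b(X, h) = -8/3 + √142/3 (b(X, h) = -8/3 + √(82 + 60)/3 = -8/3 + √142/3)
(b(44, -174) + G) - 21196 = ((-8/3 + √142/3) - 19366) - 21196 = (-58106/3 + √142/3) - 21196 = -121694/3 + √142/3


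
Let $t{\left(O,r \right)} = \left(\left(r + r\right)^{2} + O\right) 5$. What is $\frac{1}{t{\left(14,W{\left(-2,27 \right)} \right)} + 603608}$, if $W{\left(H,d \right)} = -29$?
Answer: $\frac{1}{620498} \approx 1.6116 \cdot 10^{-6}$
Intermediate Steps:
$t{\left(O,r \right)} = 5 O + 20 r^{2}$ ($t{\left(O,r \right)} = \left(\left(2 r\right)^{2} + O\right) 5 = \left(4 r^{2} + O\right) 5 = \left(O + 4 r^{2}\right) 5 = 5 O + 20 r^{2}$)
$\frac{1}{t{\left(14,W{\left(-2,27 \right)} \right)} + 603608} = \frac{1}{\left(5 \cdot 14 + 20 \left(-29\right)^{2}\right) + 603608} = \frac{1}{\left(70 + 20 \cdot 841\right) + 603608} = \frac{1}{\left(70 + 16820\right) + 603608} = \frac{1}{16890 + 603608} = \frac{1}{620498}$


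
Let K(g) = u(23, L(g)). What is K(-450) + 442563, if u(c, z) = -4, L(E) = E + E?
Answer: 442559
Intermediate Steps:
L(E) = 2*E
K(g) = -4
K(-450) + 442563 = -4 + 442563 = 442559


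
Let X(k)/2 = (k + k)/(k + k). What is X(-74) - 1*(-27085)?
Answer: 27087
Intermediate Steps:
X(k) = 2 (X(k) = 2*((k + k)/(k + k)) = 2*((2*k)/((2*k))) = 2*((2*k)*(1/(2*k))) = 2*1 = 2)
X(-74) - 1*(-27085) = 2 - 1*(-27085) = 2 + 27085 = 27087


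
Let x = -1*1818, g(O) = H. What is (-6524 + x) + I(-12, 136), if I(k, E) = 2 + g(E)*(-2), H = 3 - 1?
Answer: -8344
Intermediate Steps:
H = 2
g(O) = 2
I(k, E) = -2 (I(k, E) = 2 + 2*(-2) = 2 - 4 = -2)
x = -1818
(-6524 + x) + I(-12, 136) = (-6524 - 1818) - 2 = -8342 - 2 = -8344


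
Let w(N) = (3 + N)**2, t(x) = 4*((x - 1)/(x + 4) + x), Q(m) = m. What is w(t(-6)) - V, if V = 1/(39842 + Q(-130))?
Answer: 1945887/39712 ≈ 49.000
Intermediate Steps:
t(x) = 4*x + 4*(-1 + x)/(4 + x) (t(x) = 4*((-1 + x)/(4 + x) + x) = 4*(x + (-1 + x)/(4 + x)) = 4*x + 4*(-1 + x)/(4 + x))
V = 1/39712 (V = 1/(39842 - 130) = 1/39712 ≈ 2.5181e-5)
w(t(-6)) - V = (3 + 4*(-1 + (-6)**2 + 5*(-6))/(4 - 6))**2 - 1*1/39712 = (3 + 4*(-1 + 36 - 30)/(-2))**2 - 1/39712 = (3 + 4*(-1/2)*5)**2 - 1/39712 = (3 - 10)**2 - 1/39712 = (-7)**2 - 1/39712 = 49 - 1/39712 = 1945887/39712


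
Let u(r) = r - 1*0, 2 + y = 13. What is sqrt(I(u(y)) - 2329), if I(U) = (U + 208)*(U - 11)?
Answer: I*sqrt(2329) ≈ 48.26*I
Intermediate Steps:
y = 11 (y = -2 + 13 = 11)
u(r) = r (u(r) = r + 0 = r)
I(U) = (-11 + U)*(208 + U) (I(U) = (208 + U)*(-11 + U) = (-11 + U)*(208 + U))
sqrt(I(u(y)) - 2329) = sqrt((-2288 + 11**2 + 197*11) - 2329) = sqrt((-2288 + 121 + 2167) - 2329) = sqrt(0 - 2329) = sqrt(-2329) = I*sqrt(2329)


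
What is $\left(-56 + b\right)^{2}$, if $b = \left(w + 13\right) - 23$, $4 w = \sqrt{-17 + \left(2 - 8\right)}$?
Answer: $\frac{\left(264 - i \sqrt{23}\right)^{2}}{16} \approx 4354.6 - 158.26 i$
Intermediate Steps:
$w = \frac{i \sqrt{23}}{4}$ ($w = \frac{\sqrt{-17 + \left(2 - 8\right)}}{4} = \frac{\sqrt{-17 - 6}}{4} = \frac{\sqrt{-23}}{4} = \frac{i \sqrt{23}}{4} \approx 1.199 i$)
$b = -10 + \frac{i \sqrt{23}}{4}$ ($b = \left(\frac{i \sqrt{23}}{4} + 13\right) - 23 = \left(13 + \frac{i \sqrt{23}}{4}\right) - 23 = -10 + \frac{i \sqrt{23}}{4} \approx -10.0 + 1.199 i$)
$\left(-56 + b\right)^{2} = \left(-56 - \left(10 - \frac{i \sqrt{23}}{4}\right)\right)^{2} = \left(-66 + \frac{i \sqrt{23}}{4}\right)^{2}$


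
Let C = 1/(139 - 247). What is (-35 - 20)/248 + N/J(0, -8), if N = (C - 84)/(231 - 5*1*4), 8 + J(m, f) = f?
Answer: -10547/53568 ≈ -0.19689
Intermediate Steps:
C = -1/108 (C = 1/(-108) = -1/108 ≈ -0.0092593)
J(m, f) = -8 + f
N = -43/108 (N = (-1/108 - 84)/(231 - 5*1*4) = -9073/(108*(231 - 5*4)) = -9073/(108*(231 - 20)) = -9073/108/211 = -9073/108*1/211 = -43/108 ≈ -0.39815)
(-35 - 20)/248 + N/J(0, -8) = (-35 - 20)/248 - 43/(108*(-8 - 8)) = -55*1/248 - 43/108/(-16) = -55/248 - 43/108*(-1/16) = -55/248 + 43/1728 = -10547/53568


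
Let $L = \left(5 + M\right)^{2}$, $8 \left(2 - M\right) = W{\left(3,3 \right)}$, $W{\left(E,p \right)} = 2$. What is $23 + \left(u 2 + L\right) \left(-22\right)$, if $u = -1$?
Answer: $- \frac{7483}{8} \approx -935.38$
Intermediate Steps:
$M = \frac{7}{4}$ ($M = 2 - \frac{1}{4} = \frac{7}{4} \approx 1.75$)
$L = \frac{729}{16}$ ($L = \left(5 + \frac{7}{4}\right)^{2} = \left(\frac{27}{4}\right)^{2} = \frac{729}{16} \approx 45.563$)
$23 + \left(u 2 + L\right) \left(-22\right) = 23 + \left(\left(-1\right) 2 + \frac{729}{16}\right) \left(-22\right) = 23 + \left(-2 + \frac{729}{16}\right) \left(-22\right) = 23 + \frac{697}{16} \left(-22\right) = 23 - \frac{7667}{8} = - \frac{7483}{8}$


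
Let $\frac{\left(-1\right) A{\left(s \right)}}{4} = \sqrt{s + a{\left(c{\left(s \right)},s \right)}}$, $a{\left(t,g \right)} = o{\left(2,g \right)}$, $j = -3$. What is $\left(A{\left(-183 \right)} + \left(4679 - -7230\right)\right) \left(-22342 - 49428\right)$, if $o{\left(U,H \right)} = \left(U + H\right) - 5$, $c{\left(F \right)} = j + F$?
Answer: $-854708930 + 861240 i \sqrt{41} \approx -8.5471 \cdot 10^{8} + 5.5146 \cdot 10^{6} i$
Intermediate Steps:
$c{\left(F \right)} = -3 + F$
$o{\left(U,H \right)} = -5 + H + U$ ($o{\left(U,H \right)} = \left(H + U\right) - 5 = -5 + H + U$)
$a{\left(t,g \right)} = -3 + g$ ($a{\left(t,g \right)} = -5 + g + 2 = -3 + g$)
$A{\left(s \right)} = - 4 \sqrt{-3 + 2 s}$ ($A{\left(s \right)} = - 4 \sqrt{s + \left(-3 + s\right)} = - 4 \sqrt{-3 + 2 s}$)
$\left(A{\left(-183 \right)} + \left(4679 - -7230\right)\right) \left(-22342 - 49428\right) = \left(- 4 \sqrt{-3 + 2 \left(-183\right)} + \left(4679 - -7230\right)\right) \left(-22342 - 49428\right) = \left(- 4 \sqrt{-3 - 366} + \left(4679 + 7230\right)\right) \left(-71770\right) = \left(- 4 \sqrt{-369} + 11909\right) \left(-71770\right) = \left(- 4 \cdot 3 i \sqrt{41} + 11909\right) \left(-71770\right) = \left(- 12 i \sqrt{41} + 11909\right) \left(-71770\right) = \left(11909 - 12 i \sqrt{41}\right) \left(-71770\right) = -854708930 + 861240 i \sqrt{41}$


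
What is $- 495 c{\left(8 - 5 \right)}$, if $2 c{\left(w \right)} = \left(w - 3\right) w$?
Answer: $0$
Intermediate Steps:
$c{\left(w \right)} = \frac{w \left(-3 + w\right)}{2}$ ($c{\left(w \right)} = \frac{\left(w - 3\right) w}{2} = \frac{\left(-3 + w\right) w}{2} = \frac{w \left(-3 + w\right)}{2}$)
$- 495 c{\left(8 - 5 \right)} = - 495 \frac{\left(8 - 5\right) \left(-3 + \left(8 - 5\right)\right)}{2} = - 495 \cdot \frac{1}{2} \cdot 3 \left(-3 + 3\right) = - 495 \cdot \frac{1}{2} \cdot 3 \cdot 0 = \left(-495\right) 0 = 0$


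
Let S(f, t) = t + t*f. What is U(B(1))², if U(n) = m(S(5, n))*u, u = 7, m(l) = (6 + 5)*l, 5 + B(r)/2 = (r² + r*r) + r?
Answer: 3415104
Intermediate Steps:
B(r) = -10 + 2*r + 4*r² (B(r) = -10 + 2*((r² + r*r) + r) = -10 + 2*((r² + r²) + r) = -10 + 2*(2*r² + r) = -10 + 2*(r + 2*r²) = -10 + (2*r + 4*r²) = -10 + 2*r + 4*r²)
S(f, t) = t + f*t
m(l) = 11*l
U(n) = 462*n (U(n) = (11*(n*(1 + 5)))*7 = (11*(n*6))*7 = (11*(6*n))*7 = (66*n)*7 = 462*n)
U(B(1))² = (462*(-10 + 2*1 + 4*1²))² = (462*(-10 + 2 + 4*1))² = (462*(-10 + 2 + 4))² = (462*(-4))² = (-1848)² = 3415104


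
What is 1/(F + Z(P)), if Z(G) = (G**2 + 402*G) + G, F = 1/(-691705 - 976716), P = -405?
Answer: 1668421/1351421009 ≈ 0.0012346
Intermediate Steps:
F = -1/1668421 (F = 1/(-1668421) = -1/1668421 ≈ -5.9937e-7)
Z(G) = G**2 + 403*G
1/(F + Z(P)) = 1/(-1/1668421 - 405*(403 - 405)) = 1/(-1/1668421 - 405*(-2)) = 1/(-1/1668421 + 810) = 1/(1351421009/1668421) = 1668421/1351421009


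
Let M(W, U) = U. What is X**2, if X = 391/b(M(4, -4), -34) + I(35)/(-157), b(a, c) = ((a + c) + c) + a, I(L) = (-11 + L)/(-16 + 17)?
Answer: 3995630521/142372624 ≈ 28.065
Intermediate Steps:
I(L) = -11 + L (I(L) = (-11 + L)/1 = (-11 + L)*1 = -11 + L)
b(a, c) = 2*a + 2*c (b(a, c) = (a + 2*c) + a = 2*a + 2*c)
X = -63211/11932 (X = 391/(2*(-4) + 2*(-34)) + (-11 + 35)/(-157) = 391/(-8 - 68) + 24*(-1/157) = 391/(-76) - 24/157 = 391*(-1/76) - 24/157 = -391/76 - 24/157 = -63211/11932 ≈ -5.2976)
X**2 = (-63211/11932)**2 = 3995630521/142372624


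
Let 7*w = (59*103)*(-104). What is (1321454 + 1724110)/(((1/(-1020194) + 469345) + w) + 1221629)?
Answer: 1035688706472/544337139673 ≈ 1.9027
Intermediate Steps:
w = -632008/7 (w = ((59*103)*(-104))/7 = (6077*(-104))/7 = (⅐)*(-632008) = -632008/7 ≈ -90287.)
(1321454 + 1724110)/(((1/(-1020194) + 469345) + w) + 1221629) = (1321454 + 1724110)/(((1/(-1020194) + 469345) - 632008/7) + 1221629) = 3045564/(((-1/1020194 + 469345) - 632008/7) + 1221629) = 3045564/((478822952929/1020194 - 632008/7) + 1221629) = 3045564/(386712842993/1020194 + 1221629) = 3045564/(1633011419019/1020194) = 3045564*(1020194/1633011419019) = 1035688706472/544337139673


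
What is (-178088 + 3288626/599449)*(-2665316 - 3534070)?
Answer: 661793040942879996/599449 ≈ 1.1040e+12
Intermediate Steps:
(-178088 + 3288626/599449)*(-2665316 - 3534070) = (-178088 + 3288626*(1/599449))*(-6199386) = (-178088 + 3288626/599449)*(-6199386) = -106751384886/599449*(-6199386) = 661793040942879996/599449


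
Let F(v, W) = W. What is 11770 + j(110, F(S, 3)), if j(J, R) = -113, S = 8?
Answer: 11657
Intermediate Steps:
11770 + j(110, F(S, 3)) = 11770 - 113 = 11657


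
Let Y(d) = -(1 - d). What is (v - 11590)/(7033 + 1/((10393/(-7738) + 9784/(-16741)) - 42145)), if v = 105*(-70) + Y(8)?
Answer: -103370228743769595/38398712105969237 ≈ -2.6920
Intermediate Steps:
Y(d) = -1 + d
v = -7343 (v = 105*(-70) + (-1 + 8) = -7350 + 7 = -7343)
(v - 11590)/(7033 + 1/((10393/(-7738) + 9784/(-16741)) - 42145)) = (-7343 - 11590)/(7033 + 1/((10393/(-7738) + 9784/(-16741)) - 42145)) = -18933/(7033 + 1/((10393*(-1/7738) + 9784*(-1/16741)) - 42145)) = -18933/(7033 + 1/((-10393/7738 - 9784/16741) - 42145)) = -18933/(7033 + 1/(-249697805/129541858 - 42145)) = -18933/(7033 + 1/(-5459791303215/129541858)) = -18933/(7033 - 129541858/5459791303215) = -18933/38398712105969237/5459791303215 = -18933*5459791303215/38398712105969237 = -103370228743769595/38398712105969237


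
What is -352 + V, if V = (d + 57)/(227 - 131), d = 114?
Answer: -11207/32 ≈ -350.22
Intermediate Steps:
V = 57/32 (V = (114 + 57)/(227 - 131) = 171/96 = 171*(1/96) = 57/32 ≈ 1.7813)
-352 + V = -352 + 57/32 = -11207/32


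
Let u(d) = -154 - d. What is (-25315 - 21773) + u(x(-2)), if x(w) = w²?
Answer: -47246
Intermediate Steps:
(-25315 - 21773) + u(x(-2)) = (-25315 - 21773) + (-154 - 1*(-2)²) = -47088 + (-154 - 1*4) = -47088 + (-154 - 4) = -47088 - 158 = -47246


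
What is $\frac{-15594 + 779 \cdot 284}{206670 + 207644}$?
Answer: $\frac{102821}{207157} \approx 0.49634$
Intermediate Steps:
$\frac{-15594 + 779 \cdot 284}{206670 + 207644} = \frac{-15594 + 221236}{414314} = 205642 \cdot \frac{1}{414314} = \frac{102821}{207157}$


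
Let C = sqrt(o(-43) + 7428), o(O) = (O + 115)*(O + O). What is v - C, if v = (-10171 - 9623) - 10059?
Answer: -29853 - 2*sqrt(309) ≈ -29888.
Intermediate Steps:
o(O) = 2*O*(115 + O) (o(O) = (115 + O)*(2*O) = 2*O*(115 + O))
C = 2*sqrt(309) (C = sqrt(2*(-43)*(115 - 43) + 7428) = sqrt(2*(-43)*72 + 7428) = sqrt(-6192 + 7428) = sqrt(1236) = 2*sqrt(309) ≈ 35.157)
v = -29853 (v = -19794 - 10059 = -29853)
v - C = -29853 - 2*sqrt(309)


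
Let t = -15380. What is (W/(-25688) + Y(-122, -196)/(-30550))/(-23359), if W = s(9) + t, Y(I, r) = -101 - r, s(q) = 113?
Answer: -3568973/141010808120 ≈ -2.5310e-5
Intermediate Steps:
W = -15267 (W = 113 - 15380 = -15267)
(W/(-25688) + Y(-122, -196)/(-30550))/(-23359) = (-15267/(-25688) + (-101 - 1*(-196))/(-30550))/(-23359) = (-15267*(-1/25688) + (-101 + 196)*(-1/30550))*(-1/23359) = (15267/25688 + 95*(-1/30550))*(-1/23359) = (15267/25688 - 19/6110)*(-1/23359) = (3568973/6036680)*(-1/23359) = -3568973/141010808120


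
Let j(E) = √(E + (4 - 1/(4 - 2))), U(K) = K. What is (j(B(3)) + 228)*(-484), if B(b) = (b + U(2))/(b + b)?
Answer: -110352 - 484*√39/3 ≈ -1.1136e+5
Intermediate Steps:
B(b) = (2 + b)/(2*b) (B(b) = (b + 2)/(b + b) = (2 + b)/((2*b)) = (2 + b)*(1/(2*b)) = (2 + b)/(2*b))
j(E) = √(7/2 + E) (j(E) = √(E + (4 - 1/2)) = √(E + (4 - 1*½)) = √(E + (4 - ½)) = √(E + 7/2) = √(7/2 + E))
(j(B(3)) + 228)*(-484) = (√(14 + 4*((½)*(2 + 3)/3))/2 + 228)*(-484) = (√(14 + 4*((½)*(⅓)*5))/2 + 228)*(-484) = (√(14 + 4*(⅚))/2 + 228)*(-484) = (√(14 + 10/3)/2 + 228)*(-484) = (√(52/3)/2 + 228)*(-484) = ((2*√39/3)/2 + 228)*(-484) = (√39/3 + 228)*(-484) = (228 + √39/3)*(-484) = -110352 - 484*√39/3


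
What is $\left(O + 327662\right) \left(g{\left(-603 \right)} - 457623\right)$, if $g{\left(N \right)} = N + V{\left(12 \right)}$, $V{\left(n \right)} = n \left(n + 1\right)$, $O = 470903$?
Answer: $-365798669550$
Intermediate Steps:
$V{\left(n \right)} = n \left(1 + n\right)$
$g{\left(N \right)} = 156 + N$ ($g{\left(N \right)} = N + 12 \left(1 + 12\right) = N + 12 \cdot 13 = N + 156 = 156 + N$)
$\left(O + 327662\right) \left(g{\left(-603 \right)} - 457623\right) = \left(470903 + 327662\right) \left(\left(156 - 603\right) - 457623\right) = 798565 \left(-447 - 457623\right) = 798565 \left(-458070\right) = -365798669550$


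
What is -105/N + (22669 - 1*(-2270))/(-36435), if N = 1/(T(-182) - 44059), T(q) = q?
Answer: 56417220912/12145 ≈ 4.6453e+6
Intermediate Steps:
N = -1/44241 (N = 1/(-182 - 44059) = 1/(-44241) = -1/44241 ≈ -2.2603e-5)
-105/N + (22669 - 1*(-2270))/(-36435) = -105/(-1/44241) + (22669 - 1*(-2270))/(-36435) = -105*(-44241) + (22669 + 2270)*(-1/36435) = 4645305 + 24939*(-1/36435) = 4645305 - 8313/12145 = 56417220912/12145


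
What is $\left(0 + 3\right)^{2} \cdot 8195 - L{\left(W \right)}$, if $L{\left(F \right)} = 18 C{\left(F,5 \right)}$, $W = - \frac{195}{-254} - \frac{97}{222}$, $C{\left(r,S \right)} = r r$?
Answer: $\frac{1628511239617}{22080601} \approx 73753.0$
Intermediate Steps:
$C{\left(r,S \right)} = r^{2}$
$W = \frac{4663}{14097}$ ($W = \left(-195\right) \left(- \frac{1}{254}\right) - \frac{97}{222} = \frac{195}{254} - \frac{97}{222} = \frac{4663}{14097} \approx 0.33078$)
$L{\left(F \right)} = 18 F^{2}$
$\left(0 + 3\right)^{2} \cdot 8195 - L{\left(W \right)} = \left(0 + 3\right)^{2} \cdot 8195 - 18 \left(\frac{4663}{14097}\right)^{2} = 3^{2} \cdot 8195 - 18 \cdot \frac{21743569}{198725409} = 9 \cdot 8195 - \frac{43487138}{22080601} = 73755 - \frac{43487138}{22080601} = \frac{1628511239617}{22080601}$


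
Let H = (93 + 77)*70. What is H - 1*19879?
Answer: -7979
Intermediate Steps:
H = 11900 (H = 170*70 = 11900)
H - 1*19879 = 11900 - 1*19879 = 11900 - 19879 = -7979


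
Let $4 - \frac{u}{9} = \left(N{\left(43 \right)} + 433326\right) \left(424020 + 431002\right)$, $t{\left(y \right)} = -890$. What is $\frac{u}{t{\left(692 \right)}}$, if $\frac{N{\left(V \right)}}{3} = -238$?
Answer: $\frac{332903499714}{89} \approx 3.7405 \cdot 10^{9}$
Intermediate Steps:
$N{\left(V \right)} = -714$ ($N{\left(V \right)} = 3 \left(-238\right) = -714$)
$u = -3329034997140$ ($u = 36 - 9 \left(-714 + 433326\right) \left(424020 + 431002\right) = 36 - 9 \cdot 432612 \cdot 855022 = 36 - 3329034997176 = -3329034997140$)
$\frac{u}{t{\left(692 \right)}} = - \frac{3329034997140}{-890} = \left(-3329034997140\right) \left(- \frac{1}{890}\right) = \frac{332903499714}{89}$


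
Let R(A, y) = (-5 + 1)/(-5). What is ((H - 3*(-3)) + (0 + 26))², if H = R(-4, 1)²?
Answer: 793881/625 ≈ 1270.2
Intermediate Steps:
R(A, y) = ⅘ (R(A, y) = -4*(-⅕) = ⅘)
H = 16/25 (H = (⅘)² = 16/25 ≈ 0.64000)
((H - 3*(-3)) + (0 + 26))² = ((16/25 - 3*(-3)) + (0 + 26))² = ((16/25 + 9) + 26)² = (241/25 + 26)² = (891/25)² = 793881/625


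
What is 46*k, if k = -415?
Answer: -19090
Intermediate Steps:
46*k = 46*(-415) = -19090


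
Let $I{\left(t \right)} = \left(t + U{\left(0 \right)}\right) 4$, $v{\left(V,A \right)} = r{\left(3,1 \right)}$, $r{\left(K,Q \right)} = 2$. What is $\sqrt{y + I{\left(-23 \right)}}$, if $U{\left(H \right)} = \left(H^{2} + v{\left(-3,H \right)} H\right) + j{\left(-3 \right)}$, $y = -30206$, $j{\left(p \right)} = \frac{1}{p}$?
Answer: $\frac{i \sqrt{272694}}{3} \approx 174.07 i$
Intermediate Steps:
$v{\left(V,A \right)} = 2$
$U{\left(H \right)} = - \frac{1}{3} + H^{2} + 2 H$ ($U{\left(H \right)} = \left(H^{2} + 2 H\right) + \frac{1}{-3} = \left(H^{2} + 2 H\right) - \frac{1}{3} = - \frac{1}{3} + H^{2} + 2 H$)
$I{\left(t \right)} = - \frac{4}{3} + 4 t$ ($I{\left(t \right)} = \left(t + \left(- \frac{1}{3} + 0^{2} + 2 \cdot 0\right)\right) 4 = \left(t + \left(- \frac{1}{3} + 0 + 0\right)\right) 4 = \left(t - \frac{1}{3}\right) 4 = \left(- \frac{1}{3} + t\right) 4 = - \frac{4}{3} + 4 t$)
$\sqrt{y + I{\left(-23 \right)}} = \sqrt{-30206 + \left(- \frac{4}{3} + 4 \left(-23\right)\right)} = \sqrt{-30206 - \frac{280}{3}} = \sqrt{- \frac{90898}{3}} = \frac{i \sqrt{272694}}{3}$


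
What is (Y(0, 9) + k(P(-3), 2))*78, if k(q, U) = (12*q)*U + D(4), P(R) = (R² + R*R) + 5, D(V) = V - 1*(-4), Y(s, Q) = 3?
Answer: 43914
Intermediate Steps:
D(V) = 4 + V (D(V) = V + 4 = 4 + V)
P(R) = 5 + 2*R² (P(R) = (R² + R²) + 5 = 2*R² + 5 = 5 + 2*R²)
k(q, U) = 8 + 12*U*q (k(q, U) = (12*q)*U + (4 + 4) = 12*U*q + 8 = 8 + 12*U*q)
(Y(0, 9) + k(P(-3), 2))*78 = (3 + (8 + 12*2*(5 + 2*(-3)²)))*78 = (3 + (8 + 12*2*(5 + 2*9)))*78 = (3 + (8 + 12*2*(5 + 18)))*78 = (3 + (8 + 12*2*23))*78 = (3 + (8 + 552))*78 = (3 + 560)*78 = 563*78 = 43914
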